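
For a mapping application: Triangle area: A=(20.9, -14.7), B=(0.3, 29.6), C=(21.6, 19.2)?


Area = |x_A(y_B-y_C) + x_B(y_C-y_A) + x_C(y_A-y_B)|/2
= |217.36 + 10.17 + (-956.88)|/2
= 729.35/2 = 364.675

364.675


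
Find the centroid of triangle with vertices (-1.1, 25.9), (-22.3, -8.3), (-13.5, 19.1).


Centroid = ((x_A+x_B+x_C)/3, (y_A+y_B+y_C)/3)
= (((-1.1)+(-22.3)+(-13.5))/3, (25.9+(-8.3)+19.1)/3)
= (-12.3, 12.2333)

(-12.3, 12.2333)


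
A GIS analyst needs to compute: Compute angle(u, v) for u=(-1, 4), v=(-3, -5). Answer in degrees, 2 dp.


u.v = -17, |u| = sqrt(17) = 4.1231, |v| = sqrt(34) = 5.831
cos(theta) = u.v/(|u||v|) = -17/sqrt(578) = -0.707107
theta = acos(-0.707107) = 135 degrees

135 degrees


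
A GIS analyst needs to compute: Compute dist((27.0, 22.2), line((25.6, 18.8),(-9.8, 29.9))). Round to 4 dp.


|cross product| = 135.9
|line direction| = sqrt(1376.37) = 37.0995
Distance = 135.9/sqrt(1376.37) = 3.6631

3.6631


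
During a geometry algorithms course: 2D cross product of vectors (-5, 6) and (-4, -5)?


u x v = u_x*v_y - u_y*v_x = (-5)*(-5) - 6*(-4)
= 25 - (-24) = 49

49


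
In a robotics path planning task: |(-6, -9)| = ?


|u| = sqrt((-6)^2 + (-9)^2) = sqrt(117) = 10.8167

10.8167


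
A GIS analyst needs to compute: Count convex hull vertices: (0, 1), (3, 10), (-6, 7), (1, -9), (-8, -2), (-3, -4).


Convex hull vertices (CCW): (-8, -2), (1, -9), (3, 10), (-6, 7)
Count = 4

4


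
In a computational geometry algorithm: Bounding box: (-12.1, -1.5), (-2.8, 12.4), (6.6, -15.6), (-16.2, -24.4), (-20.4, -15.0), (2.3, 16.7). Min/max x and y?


x range: [-20.4, 6.6]
y range: [-24.4, 16.7]
Bounding box: (-20.4,-24.4) to (6.6,16.7)

(-20.4,-24.4) to (6.6,16.7)


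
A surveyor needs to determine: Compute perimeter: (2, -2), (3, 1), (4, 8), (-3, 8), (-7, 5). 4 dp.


Sides: (2, -2)->(3, 1): sqrt(10) = 3.162278, (3, 1)->(4, 8): sqrt(50) = 7.071068, (4, 8)->(-3, 8): sqrt(49) = 7, (-3, 8)->(-7, 5): sqrt(25) = 5, (-7, 5)->(2, -2): sqrt(130) = 11.401754
Sum = 33.6351
Perimeter = 33.6351

33.6351


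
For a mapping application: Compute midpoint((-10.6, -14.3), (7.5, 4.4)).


M = (((-10.6)+7.5)/2, ((-14.3)+4.4)/2)
= (-1.55, -4.95)

(-1.55, -4.95)


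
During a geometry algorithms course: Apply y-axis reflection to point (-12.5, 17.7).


Reflection over y-axis: (x,y) -> (-x,y)
(-12.5, 17.7) -> (12.5, 17.7)

(12.5, 17.7)


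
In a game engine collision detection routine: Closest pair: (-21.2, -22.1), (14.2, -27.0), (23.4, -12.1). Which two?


d(P0,P1) = 35.7375, d(P0,P2) = 45.7073, d(P1,P2) = 17.5114
Closest: P1 and P2

Closest pair: (14.2, -27.0) and (23.4, -12.1), distance = 17.5114


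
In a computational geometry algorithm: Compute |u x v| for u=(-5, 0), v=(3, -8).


|u x v| = |(-5)*(-8) - 0*3|
= |40 - 0| = 40

40


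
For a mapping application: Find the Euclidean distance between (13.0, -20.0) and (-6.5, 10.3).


dx=-19.5, dy=30.3
d^2 = (-19.5)^2 + 30.3^2 = 1298.34
d = sqrt(1298.34) = 36.0325

36.0325


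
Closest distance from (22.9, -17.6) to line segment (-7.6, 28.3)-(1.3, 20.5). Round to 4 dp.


Project P onto AB: t = 1 (clamped to [0,1])
Closest point on segment: (1.3, 20.5)
Distance: 43.7969

43.7969


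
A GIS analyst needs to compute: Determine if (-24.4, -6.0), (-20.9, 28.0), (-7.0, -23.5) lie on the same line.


Cross product: ((-20.9)-(-24.4))*((-23.5)-(-6)) - (28-(-6))*((-7)-(-24.4))
= -652.85

No, not collinear


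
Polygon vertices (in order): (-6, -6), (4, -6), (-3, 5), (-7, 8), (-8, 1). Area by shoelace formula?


Shoelace sum: ((-6)*(-6) - 4*(-6)) + (4*5 - (-3)*(-6)) + ((-3)*8 - (-7)*5) + ((-7)*1 - (-8)*8) + ((-8)*(-6) - (-6)*1)
= 184
Area = |184|/2 = 92

92


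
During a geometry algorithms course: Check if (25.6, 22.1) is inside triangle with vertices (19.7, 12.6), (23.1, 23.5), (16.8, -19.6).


Cross products: AB x AP = -32.01, BC x BP = 116.57, CA x CP = -162.43
All same sign? no

No, outside


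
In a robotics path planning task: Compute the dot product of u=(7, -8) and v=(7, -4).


u . v = u_x*v_x + u_y*v_y = 7*7 + (-8)*(-4)
= 49 + 32 = 81

81


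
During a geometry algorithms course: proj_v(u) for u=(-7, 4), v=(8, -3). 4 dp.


u.v = -68, |v| = sqrt(73) = 8.544
Scalar projection = u.v / |v| = -68 / sqrt(73) = -7.9588

-7.9588


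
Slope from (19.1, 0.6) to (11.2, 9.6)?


slope = (y2-y1)/(x2-x1) = (9.6-0.6)/(11.2-19.1) = 9/(-7.9) = -1.1392

-1.1392


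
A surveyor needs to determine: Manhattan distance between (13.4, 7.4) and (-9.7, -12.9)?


|13.4-(-9.7)| + |7.4-(-12.9)| = 23.1 + 20.3 = 43.4

43.4


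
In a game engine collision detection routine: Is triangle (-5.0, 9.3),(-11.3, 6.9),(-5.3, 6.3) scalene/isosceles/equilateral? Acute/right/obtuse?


Side lengths squared: AB^2=45.45, BC^2=36.36, CA^2=9.09
Sorted: [9.09, 36.36, 45.45]
By sides: Scalene, By angles: Right

Scalene, Right


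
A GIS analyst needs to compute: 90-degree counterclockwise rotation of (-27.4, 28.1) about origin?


90° CCW: (x,y) -> (-y, x)
(-27.4,28.1) -> (-28.1, -27.4)

(-28.1, -27.4)


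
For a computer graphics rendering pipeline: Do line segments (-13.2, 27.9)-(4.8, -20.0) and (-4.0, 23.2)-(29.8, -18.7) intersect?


Cross products: d1=-226.62, d2=-1091.44, d3=356.08, d4=1220.9
d1*d2 < 0 and d3*d4 < 0? no

No, they don't intersect


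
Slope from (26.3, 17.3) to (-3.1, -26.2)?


slope = (y2-y1)/(x2-x1) = ((-26.2)-17.3)/((-3.1)-26.3) = (-43.5)/(-29.4) = 1.4796

1.4796


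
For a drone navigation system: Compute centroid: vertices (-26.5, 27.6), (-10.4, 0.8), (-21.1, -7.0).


Centroid = ((x_A+x_B+x_C)/3, (y_A+y_B+y_C)/3)
= (((-26.5)+(-10.4)+(-21.1))/3, (27.6+0.8+(-7))/3)
= (-19.3333, 7.1333)

(-19.3333, 7.1333)


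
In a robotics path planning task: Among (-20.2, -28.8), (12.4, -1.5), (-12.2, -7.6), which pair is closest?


d(P0,P1) = 42.5212, d(P0,P2) = 22.6592, d(P1,P2) = 25.345
Closest: P0 and P2

Closest pair: (-20.2, -28.8) and (-12.2, -7.6), distance = 22.6592


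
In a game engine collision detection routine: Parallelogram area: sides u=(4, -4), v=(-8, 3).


|u x v| = |4*3 - (-4)*(-8)|
= |12 - 32| = 20

20


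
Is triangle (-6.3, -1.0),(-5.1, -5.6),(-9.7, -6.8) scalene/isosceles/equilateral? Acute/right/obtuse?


Side lengths squared: AB^2=22.6, BC^2=22.6, CA^2=45.2
Sorted: [22.6, 22.6, 45.2]
By sides: Isosceles, By angles: Right

Isosceles, Right


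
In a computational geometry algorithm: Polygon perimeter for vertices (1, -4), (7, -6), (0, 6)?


Sides: (1, -4)->(7, -6): sqrt(40) = 6.324555, (7, -6)->(0, 6): sqrt(193) = 13.892444, (0, 6)->(1, -4): sqrt(101) = 10.049876
Sum = 30.266875
Perimeter = 30.2669

30.2669


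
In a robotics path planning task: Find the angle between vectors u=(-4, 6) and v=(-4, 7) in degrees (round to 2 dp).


u.v = 58, |u| = sqrt(52) = 7.2111, |v| = sqrt(65) = 8.0623
cos(theta) = u.v/(|u||v|) = 58/sqrt(3380) = 0.99763
theta = acos(0.99763) = 3.95 degrees

3.95 degrees


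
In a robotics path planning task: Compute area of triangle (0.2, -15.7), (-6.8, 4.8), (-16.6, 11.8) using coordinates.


Area = |x_A(y_B-y_C) + x_B(y_C-y_A) + x_C(y_A-y_B)|/2
= |(-1.4) + (-187) + 340.3|/2
= 151.9/2 = 75.95

75.95


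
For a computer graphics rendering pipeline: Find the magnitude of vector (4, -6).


|u| = sqrt(4^2 + (-6)^2) = sqrt(52) = 7.2111

7.2111


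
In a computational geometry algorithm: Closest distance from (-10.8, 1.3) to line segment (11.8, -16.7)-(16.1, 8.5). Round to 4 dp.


Project P onto AB: t = 0.5454 (clamped to [0,1])
Closest point on segment: (14.1451, -2.9565)
Distance: 25.3057

25.3057


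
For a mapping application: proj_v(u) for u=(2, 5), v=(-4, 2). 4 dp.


u.v = 2, |v| = sqrt(20) = 4.4721
Scalar projection = u.v / |v| = 2 / sqrt(20) = 0.4472

0.4472


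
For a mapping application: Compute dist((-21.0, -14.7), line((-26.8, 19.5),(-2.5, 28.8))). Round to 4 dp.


|cross product| = 885
|line direction| = sqrt(676.98) = 26.0188
Distance = 885/sqrt(676.98) = 34.0138

34.0138


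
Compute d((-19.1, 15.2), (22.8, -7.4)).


dx=41.9, dy=-22.6
d^2 = 41.9^2 + (-22.6)^2 = 2266.37
d = sqrt(2266.37) = 47.6064

47.6064


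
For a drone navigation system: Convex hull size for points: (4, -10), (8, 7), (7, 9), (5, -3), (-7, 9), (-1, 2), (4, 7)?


Convex hull vertices (CCW): (-7, 9), (4, -10), (8, 7), (7, 9)
Count = 4

4


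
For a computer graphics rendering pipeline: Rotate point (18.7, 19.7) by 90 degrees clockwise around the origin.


90° CW: (x,y) -> (y, -x)
(18.7,19.7) -> (19.7, -18.7)

(19.7, -18.7)


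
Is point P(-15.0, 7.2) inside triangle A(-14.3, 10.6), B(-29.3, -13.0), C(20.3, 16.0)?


Cross products: AB x AP = 34.48, BC x BP = 587.22, CA x CP = 113.86
All same sign? yes

Yes, inside


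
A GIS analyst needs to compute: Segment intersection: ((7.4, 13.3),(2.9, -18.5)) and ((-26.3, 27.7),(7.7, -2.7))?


Cross products: d1=534.88, d2=-683.12, d3=-1136.46, d4=81.54
d1*d2 < 0 and d3*d4 < 0? yes

Yes, they intersect


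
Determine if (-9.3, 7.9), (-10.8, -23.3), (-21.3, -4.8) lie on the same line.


Cross product: ((-10.8)-(-9.3))*((-4.8)-7.9) - ((-23.3)-7.9)*((-21.3)-(-9.3))
= -355.35

No, not collinear


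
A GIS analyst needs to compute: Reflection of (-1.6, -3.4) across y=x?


Reflection over y=x: (x,y) -> (y,x)
(-1.6, -3.4) -> (-3.4, -1.6)

(-3.4, -1.6)


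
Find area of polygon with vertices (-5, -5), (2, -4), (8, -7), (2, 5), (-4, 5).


Shoelace sum: ((-5)*(-4) - 2*(-5)) + (2*(-7) - 8*(-4)) + (8*5 - 2*(-7)) + (2*5 - (-4)*5) + ((-4)*(-5) - (-5)*5)
= 177
Area = |177|/2 = 88.5

88.5


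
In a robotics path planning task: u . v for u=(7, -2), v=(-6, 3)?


u . v = u_x*v_x + u_y*v_y = 7*(-6) + (-2)*3
= (-42) + (-6) = -48

-48


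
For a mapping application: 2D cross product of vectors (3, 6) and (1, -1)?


u x v = u_x*v_y - u_y*v_x = 3*(-1) - 6*1
= (-3) - 6 = -9

-9


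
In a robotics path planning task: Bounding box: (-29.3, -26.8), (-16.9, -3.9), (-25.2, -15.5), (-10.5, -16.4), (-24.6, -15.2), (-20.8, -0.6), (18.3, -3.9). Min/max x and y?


x range: [-29.3, 18.3]
y range: [-26.8, -0.6]
Bounding box: (-29.3,-26.8) to (18.3,-0.6)

(-29.3,-26.8) to (18.3,-0.6)


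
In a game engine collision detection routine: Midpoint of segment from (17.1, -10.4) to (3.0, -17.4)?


M = ((17.1+3)/2, ((-10.4)+(-17.4))/2)
= (10.05, -13.9)

(10.05, -13.9)


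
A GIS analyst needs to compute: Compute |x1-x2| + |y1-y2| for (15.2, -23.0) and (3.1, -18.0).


|15.2-3.1| + |(-23)-(-18)| = 12.1 + 5 = 17.1

17.1


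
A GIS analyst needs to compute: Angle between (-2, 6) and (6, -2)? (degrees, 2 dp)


u.v = -24, |u| = sqrt(40) = 6.3246, |v| = sqrt(40) = 6.3246
cos(theta) = u.v/(|u||v|) = -24/sqrt(1600) = -0.6
theta = acos(-0.6) = 126.87 degrees

126.87 degrees


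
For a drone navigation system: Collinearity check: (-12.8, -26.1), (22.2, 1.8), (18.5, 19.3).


Cross product: (22.2-(-12.8))*(19.3-(-26.1)) - (1.8-(-26.1))*(18.5-(-12.8))
= 715.73

No, not collinear


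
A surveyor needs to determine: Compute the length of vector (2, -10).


|u| = sqrt(2^2 + (-10)^2) = sqrt(104) = 10.198

10.198


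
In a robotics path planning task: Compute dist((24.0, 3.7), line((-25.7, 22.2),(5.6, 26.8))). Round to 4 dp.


|cross product| = 807.67
|line direction| = sqrt(1000.85) = 31.6362
Distance = 807.67/sqrt(1000.85) = 25.5299

25.5299


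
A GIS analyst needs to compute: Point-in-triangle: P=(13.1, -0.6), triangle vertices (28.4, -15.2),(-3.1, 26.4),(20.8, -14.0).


Cross products: AB x AP = 176.58, BC x BP = 9.18, CA x CP = 92.6
All same sign? yes

Yes, inside


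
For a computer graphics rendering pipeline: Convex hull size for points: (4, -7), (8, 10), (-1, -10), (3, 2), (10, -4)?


Convex hull vertices (CCW): (-1, -10), (10, -4), (8, 10), (3, 2)
Count = 4

4


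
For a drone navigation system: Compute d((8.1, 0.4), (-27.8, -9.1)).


dx=-35.9, dy=-9.5
d^2 = (-35.9)^2 + (-9.5)^2 = 1379.06
d = sqrt(1379.06) = 37.1357

37.1357


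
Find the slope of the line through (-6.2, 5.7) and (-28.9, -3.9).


slope = (y2-y1)/(x2-x1) = ((-3.9)-5.7)/((-28.9)-(-6.2)) = (-9.6)/(-22.7) = 0.4229

0.4229


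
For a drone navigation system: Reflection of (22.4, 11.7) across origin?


Reflection over origin: (x,y) -> (-x,-y)
(22.4, 11.7) -> (-22.4, -11.7)

(-22.4, -11.7)


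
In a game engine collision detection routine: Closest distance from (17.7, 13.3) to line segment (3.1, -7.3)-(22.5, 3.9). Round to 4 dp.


Project P onto AB: t = 1 (clamped to [0,1])
Closest point on segment: (22.5, 3.9)
Distance: 10.5546

10.5546


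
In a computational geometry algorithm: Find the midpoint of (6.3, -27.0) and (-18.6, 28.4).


M = ((6.3+(-18.6))/2, ((-27)+28.4)/2)
= (-6.15, 0.7)

(-6.15, 0.7)


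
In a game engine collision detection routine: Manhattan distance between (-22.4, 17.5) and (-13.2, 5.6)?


|(-22.4)-(-13.2)| + |17.5-5.6| = 9.2 + 11.9 = 21.1

21.1


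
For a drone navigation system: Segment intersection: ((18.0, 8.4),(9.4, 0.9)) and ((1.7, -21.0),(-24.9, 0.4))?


Cross products: d1=-1130.86, d2=-747.32, d3=130.59, d4=-252.95
d1*d2 < 0 and d3*d4 < 0? no

No, they don't intersect


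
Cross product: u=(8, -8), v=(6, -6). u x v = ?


u x v = u_x*v_y - u_y*v_x = 8*(-6) - (-8)*6
= (-48) - (-48) = 0

0


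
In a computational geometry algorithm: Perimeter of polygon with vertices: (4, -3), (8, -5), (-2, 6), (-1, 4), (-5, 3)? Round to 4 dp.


Sides: (4, -3)->(8, -5): sqrt(20) = 4.472136, (8, -5)->(-2, 6): sqrt(221) = 14.866069, (-2, 6)->(-1, 4): sqrt(5) = 2.236068, (-1, 4)->(-5, 3): sqrt(17) = 4.123106, (-5, 3)->(4, -3): sqrt(117) = 10.816654
Sum = 36.514033
Perimeter = 36.514

36.514


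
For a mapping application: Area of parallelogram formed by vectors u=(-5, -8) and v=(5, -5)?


|u x v| = |(-5)*(-5) - (-8)*5|
= |25 - (-40)| = 65

65


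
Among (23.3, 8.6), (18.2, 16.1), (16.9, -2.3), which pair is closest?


d(P0,P1) = 9.0697, d(P0,P2) = 12.64, d(P1,P2) = 18.4459
Closest: P0 and P1

Closest pair: (23.3, 8.6) and (18.2, 16.1), distance = 9.0697


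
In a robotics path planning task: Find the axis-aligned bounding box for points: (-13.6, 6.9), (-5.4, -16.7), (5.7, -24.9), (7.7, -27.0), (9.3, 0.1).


x range: [-13.6, 9.3]
y range: [-27, 6.9]
Bounding box: (-13.6,-27) to (9.3,6.9)

(-13.6,-27) to (9.3,6.9)


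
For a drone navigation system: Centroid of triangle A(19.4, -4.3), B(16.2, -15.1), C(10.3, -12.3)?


Centroid = ((x_A+x_B+x_C)/3, (y_A+y_B+y_C)/3)
= ((19.4+16.2+10.3)/3, ((-4.3)+(-15.1)+(-12.3))/3)
= (15.3, -10.5667)

(15.3, -10.5667)


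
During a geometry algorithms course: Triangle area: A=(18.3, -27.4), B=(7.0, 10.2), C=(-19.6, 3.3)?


Area = |x_A(y_B-y_C) + x_B(y_C-y_A) + x_C(y_A-y_B)|/2
= |126.27 + 214.9 + 736.96|/2
= 1078.13/2 = 539.065

539.065


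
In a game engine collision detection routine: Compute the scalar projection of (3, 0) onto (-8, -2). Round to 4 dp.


u.v = -24, |v| = sqrt(68) = 8.2462
Scalar projection = u.v / |v| = -24 / sqrt(68) = -2.9104

-2.9104


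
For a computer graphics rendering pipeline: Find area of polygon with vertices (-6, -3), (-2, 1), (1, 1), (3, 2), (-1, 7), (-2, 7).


Shoelace sum: ((-6)*1 - (-2)*(-3)) + ((-2)*1 - 1*1) + (1*2 - 3*1) + (3*7 - (-1)*2) + ((-1)*7 - (-2)*7) + ((-2)*(-3) - (-6)*7)
= 62
Area = |62|/2 = 31

31


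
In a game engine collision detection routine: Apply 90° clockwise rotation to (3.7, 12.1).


90° CW: (x,y) -> (y, -x)
(3.7,12.1) -> (12.1, -3.7)

(12.1, -3.7)


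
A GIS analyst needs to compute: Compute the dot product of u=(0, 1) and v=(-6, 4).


u . v = u_x*v_x + u_y*v_y = 0*(-6) + 1*4
= 0 + 4 = 4

4


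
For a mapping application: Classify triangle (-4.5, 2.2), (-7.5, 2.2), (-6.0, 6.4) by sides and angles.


Side lengths squared: AB^2=9, BC^2=19.89, CA^2=19.89
Sorted: [9, 19.89, 19.89]
By sides: Isosceles, By angles: Acute

Isosceles, Acute


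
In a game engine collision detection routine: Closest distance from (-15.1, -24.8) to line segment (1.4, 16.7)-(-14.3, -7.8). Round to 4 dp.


Project P onto AB: t = 1 (clamped to [0,1])
Closest point on segment: (-14.3, -7.8)
Distance: 17.0188

17.0188


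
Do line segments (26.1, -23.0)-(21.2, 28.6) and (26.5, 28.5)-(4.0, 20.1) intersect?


Cross products: d1=1155.39, d2=-46.77, d3=-272.99, d4=929.17
d1*d2 < 0 and d3*d4 < 0? yes

Yes, they intersect


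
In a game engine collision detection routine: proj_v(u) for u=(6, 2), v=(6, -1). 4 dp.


u.v = 34, |v| = sqrt(37) = 6.0828
Scalar projection = u.v / |v| = 34 / sqrt(37) = 5.5896

5.5896


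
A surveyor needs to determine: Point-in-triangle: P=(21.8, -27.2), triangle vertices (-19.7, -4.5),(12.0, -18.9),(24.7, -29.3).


Cross products: AB x AP = -121.99, BC x BP = -3.49, CA x CP = -21.32
All same sign? yes

Yes, inside


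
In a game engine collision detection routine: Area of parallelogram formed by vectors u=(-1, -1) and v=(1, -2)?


|u x v| = |(-1)*(-2) - (-1)*1|
= |2 - (-1)| = 3

3


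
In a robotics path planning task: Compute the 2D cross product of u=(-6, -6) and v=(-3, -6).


u x v = u_x*v_y - u_y*v_x = (-6)*(-6) - (-6)*(-3)
= 36 - 18 = 18

18


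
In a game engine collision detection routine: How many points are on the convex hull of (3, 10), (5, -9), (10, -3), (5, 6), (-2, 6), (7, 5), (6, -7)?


Convex hull vertices (CCW): (-2, 6), (5, -9), (10, -3), (7, 5), (3, 10)
Count = 5

5


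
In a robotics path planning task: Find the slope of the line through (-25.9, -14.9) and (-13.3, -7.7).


slope = (y2-y1)/(x2-x1) = ((-7.7)-(-14.9))/((-13.3)-(-25.9)) = 7.2/12.6 = 0.5714

0.5714


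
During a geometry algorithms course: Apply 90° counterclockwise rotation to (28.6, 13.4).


90° CCW: (x,y) -> (-y, x)
(28.6,13.4) -> (-13.4, 28.6)

(-13.4, 28.6)


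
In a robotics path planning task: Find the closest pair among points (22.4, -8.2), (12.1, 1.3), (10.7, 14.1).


d(P0,P1) = 14.0121, d(P0,P2) = 25.1829, d(P1,P2) = 12.8763
Closest: P1 and P2

Closest pair: (12.1, 1.3) and (10.7, 14.1), distance = 12.8763


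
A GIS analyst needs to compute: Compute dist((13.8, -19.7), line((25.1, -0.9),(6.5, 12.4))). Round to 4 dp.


|cross product| = 499.97
|line direction| = sqrt(522.85) = 22.8659
Distance = 499.97/sqrt(522.85) = 21.8653

21.8653


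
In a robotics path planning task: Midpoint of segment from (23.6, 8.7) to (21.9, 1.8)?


M = ((23.6+21.9)/2, (8.7+1.8)/2)
= (22.75, 5.25)

(22.75, 5.25)


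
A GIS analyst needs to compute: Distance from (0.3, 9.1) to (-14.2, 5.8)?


dx=-14.5, dy=-3.3
d^2 = (-14.5)^2 + (-3.3)^2 = 221.14
d = sqrt(221.14) = 14.8708

14.8708


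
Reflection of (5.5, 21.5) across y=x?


Reflection over y=x: (x,y) -> (y,x)
(5.5, 21.5) -> (21.5, 5.5)

(21.5, 5.5)


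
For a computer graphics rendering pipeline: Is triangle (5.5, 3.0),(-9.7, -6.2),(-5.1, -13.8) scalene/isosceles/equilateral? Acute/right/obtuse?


Side lengths squared: AB^2=315.68, BC^2=78.92, CA^2=394.6
Sorted: [78.92, 315.68, 394.6]
By sides: Scalene, By angles: Right

Scalene, Right


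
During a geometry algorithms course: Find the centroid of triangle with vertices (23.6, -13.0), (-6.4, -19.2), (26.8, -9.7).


Centroid = ((x_A+x_B+x_C)/3, (y_A+y_B+y_C)/3)
= ((23.6+(-6.4)+26.8)/3, ((-13)+(-19.2)+(-9.7))/3)
= (14.6667, -13.9667)

(14.6667, -13.9667)


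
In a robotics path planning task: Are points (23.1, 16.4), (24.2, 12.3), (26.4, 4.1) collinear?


Cross product: (24.2-23.1)*(4.1-16.4) - (12.3-16.4)*(26.4-23.1)
= 0

Yes, collinear


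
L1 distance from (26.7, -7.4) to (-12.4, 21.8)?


|26.7-(-12.4)| + |(-7.4)-21.8| = 39.1 + 29.2 = 68.3

68.3


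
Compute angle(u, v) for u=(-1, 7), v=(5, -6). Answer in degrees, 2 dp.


u.v = -47, |u| = sqrt(50) = 7.0711, |v| = sqrt(61) = 7.8102
cos(theta) = u.v/(|u||v|) = -47/sqrt(3050) = -0.851036
theta = acos(-0.851036) = 148.32 degrees

148.32 degrees


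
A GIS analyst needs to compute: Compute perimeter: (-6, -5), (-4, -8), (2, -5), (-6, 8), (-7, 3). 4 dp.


Sides: (-6, -5)->(-4, -8): sqrt(13) = 3.605551, (-4, -8)->(2, -5): sqrt(45) = 6.708204, (2, -5)->(-6, 8): sqrt(233) = 15.264338, (-6, 8)->(-7, 3): sqrt(26) = 5.09902, (-7, 3)->(-6, -5): sqrt(65) = 8.062258
Sum = 38.739371
Perimeter = 38.7394

38.7394


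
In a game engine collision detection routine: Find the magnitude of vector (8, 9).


|u| = sqrt(8^2 + 9^2) = sqrt(145) = 12.0416

12.0416


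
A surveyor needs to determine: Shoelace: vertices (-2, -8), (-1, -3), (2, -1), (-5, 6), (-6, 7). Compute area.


Shoelace sum: ((-2)*(-3) - (-1)*(-8)) + ((-1)*(-1) - 2*(-3)) + (2*6 - (-5)*(-1)) + ((-5)*7 - (-6)*6) + ((-6)*(-8) - (-2)*7)
= 75
Area = |75|/2 = 37.5

37.5


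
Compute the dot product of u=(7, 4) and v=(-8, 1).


u . v = u_x*v_x + u_y*v_y = 7*(-8) + 4*1
= (-56) + 4 = -52

-52


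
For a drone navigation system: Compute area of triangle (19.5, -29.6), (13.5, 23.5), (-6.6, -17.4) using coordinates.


Area = |x_A(y_B-y_C) + x_B(y_C-y_A) + x_C(y_A-y_B)|/2
= |797.55 + 164.7 + 350.46|/2
= 1312.71/2 = 656.355

656.355


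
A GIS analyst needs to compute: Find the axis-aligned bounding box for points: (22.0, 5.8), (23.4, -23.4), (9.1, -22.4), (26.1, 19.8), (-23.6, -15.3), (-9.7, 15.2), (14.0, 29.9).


x range: [-23.6, 26.1]
y range: [-23.4, 29.9]
Bounding box: (-23.6,-23.4) to (26.1,29.9)

(-23.6,-23.4) to (26.1,29.9)


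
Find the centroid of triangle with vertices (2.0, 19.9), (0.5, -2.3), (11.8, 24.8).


Centroid = ((x_A+x_B+x_C)/3, (y_A+y_B+y_C)/3)
= ((2+0.5+11.8)/3, (19.9+(-2.3)+24.8)/3)
= (4.7667, 14.1333)

(4.7667, 14.1333)


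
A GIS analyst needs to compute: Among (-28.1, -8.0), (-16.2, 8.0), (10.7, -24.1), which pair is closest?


d(P0,P1) = 19.9402, d(P0,P2) = 42.0077, d(P1,P2) = 41.881
Closest: P0 and P1

Closest pair: (-28.1, -8.0) and (-16.2, 8.0), distance = 19.9402


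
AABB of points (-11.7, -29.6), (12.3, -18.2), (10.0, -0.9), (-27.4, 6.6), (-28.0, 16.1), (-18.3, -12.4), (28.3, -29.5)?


x range: [-28, 28.3]
y range: [-29.6, 16.1]
Bounding box: (-28,-29.6) to (28.3,16.1)

(-28,-29.6) to (28.3,16.1)


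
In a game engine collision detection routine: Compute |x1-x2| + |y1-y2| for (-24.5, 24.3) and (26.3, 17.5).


|(-24.5)-26.3| + |24.3-17.5| = 50.8 + 6.8 = 57.6

57.6


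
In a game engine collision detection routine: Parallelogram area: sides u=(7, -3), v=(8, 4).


|u x v| = |7*4 - (-3)*8|
= |28 - (-24)| = 52

52


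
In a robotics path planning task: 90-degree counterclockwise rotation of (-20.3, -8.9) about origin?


90° CCW: (x,y) -> (-y, x)
(-20.3,-8.9) -> (8.9, -20.3)

(8.9, -20.3)


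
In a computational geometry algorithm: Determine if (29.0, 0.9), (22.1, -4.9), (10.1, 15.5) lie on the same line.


Cross product: (22.1-29)*(15.5-0.9) - ((-4.9)-0.9)*(10.1-29)
= -210.36

No, not collinear


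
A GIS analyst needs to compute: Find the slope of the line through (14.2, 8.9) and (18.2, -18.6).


slope = (y2-y1)/(x2-x1) = ((-18.6)-8.9)/(18.2-14.2) = (-27.5)/4 = -6.875

-6.875


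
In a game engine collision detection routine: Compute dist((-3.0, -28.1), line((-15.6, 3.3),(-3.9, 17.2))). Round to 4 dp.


|cross product| = 542.52
|line direction| = sqrt(330.1) = 18.1687
Distance = 542.52/sqrt(330.1) = 29.8602

29.8602


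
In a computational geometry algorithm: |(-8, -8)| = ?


|u| = sqrt((-8)^2 + (-8)^2) = sqrt(128) = 11.3137

11.3137


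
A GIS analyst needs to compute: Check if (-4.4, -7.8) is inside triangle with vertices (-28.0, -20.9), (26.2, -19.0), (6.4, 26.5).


Cross products: AB x AP = 665.18, BC x BP = 1170.54, CA x CP = 668
All same sign? yes

Yes, inside


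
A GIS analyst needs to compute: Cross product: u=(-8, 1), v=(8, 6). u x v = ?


u x v = u_x*v_y - u_y*v_x = (-8)*6 - 1*8
= (-48) - 8 = -56

-56


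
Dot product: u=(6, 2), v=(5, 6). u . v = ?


u . v = u_x*v_x + u_y*v_y = 6*5 + 2*6
= 30 + 12 = 42

42


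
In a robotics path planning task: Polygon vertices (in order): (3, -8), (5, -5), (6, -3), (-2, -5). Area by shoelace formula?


Shoelace sum: (3*(-5) - 5*(-8)) + (5*(-3) - 6*(-5)) + (6*(-5) - (-2)*(-3)) + ((-2)*(-8) - 3*(-5))
= 35
Area = |35|/2 = 17.5

17.5


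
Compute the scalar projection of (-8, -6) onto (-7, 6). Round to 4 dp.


u.v = 20, |v| = sqrt(85) = 9.2195
Scalar projection = u.v / |v| = 20 / sqrt(85) = 2.1693

2.1693


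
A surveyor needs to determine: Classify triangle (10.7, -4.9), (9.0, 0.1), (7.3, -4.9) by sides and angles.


Side lengths squared: AB^2=27.89, BC^2=27.89, CA^2=11.56
Sorted: [11.56, 27.89, 27.89]
By sides: Isosceles, By angles: Acute

Isosceles, Acute


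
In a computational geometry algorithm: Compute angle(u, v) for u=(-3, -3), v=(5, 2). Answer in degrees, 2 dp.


u.v = -21, |u| = sqrt(18) = 4.2426, |v| = sqrt(29) = 5.3852
cos(theta) = u.v/(|u||v|) = -21/sqrt(522) = -0.919145
theta = acos(-0.919145) = 156.8 degrees

156.8 degrees


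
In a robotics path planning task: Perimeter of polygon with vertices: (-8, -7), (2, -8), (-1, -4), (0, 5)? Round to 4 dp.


Sides: (-8, -7)->(2, -8): sqrt(101) = 10.049876, (2, -8)->(-1, -4): sqrt(25) = 5, (-1, -4)->(0, 5): sqrt(82) = 9.055385, (0, 5)->(-8, -7): sqrt(208) = 14.422205
Sum = 38.527466
Perimeter = 38.5275

38.5275


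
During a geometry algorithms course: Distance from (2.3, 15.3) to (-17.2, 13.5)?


dx=-19.5, dy=-1.8
d^2 = (-19.5)^2 + (-1.8)^2 = 383.49
d = sqrt(383.49) = 19.5829

19.5829


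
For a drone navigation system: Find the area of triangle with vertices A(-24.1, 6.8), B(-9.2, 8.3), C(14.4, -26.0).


Area = |x_A(y_B-y_C) + x_B(y_C-y_A) + x_C(y_A-y_B)|/2
= |(-826.63) + 301.76 + (-21.6)|/2
= 546.47/2 = 273.235

273.235


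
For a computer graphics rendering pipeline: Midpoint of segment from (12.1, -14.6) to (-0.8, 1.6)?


M = ((12.1+(-0.8))/2, ((-14.6)+1.6)/2)
= (5.65, -6.5)

(5.65, -6.5)


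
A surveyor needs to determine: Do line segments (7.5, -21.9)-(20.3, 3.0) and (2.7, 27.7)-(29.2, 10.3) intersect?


Cross products: d1=-1230.88, d2=-348.31, d3=754.4, d4=-128.17
d1*d2 < 0 and d3*d4 < 0? no

No, they don't intersect


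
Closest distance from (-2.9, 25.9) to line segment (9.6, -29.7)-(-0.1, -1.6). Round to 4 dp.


Project P onto AB: t = 1 (clamped to [0,1])
Closest point on segment: (-0.1, -1.6)
Distance: 27.6422

27.6422


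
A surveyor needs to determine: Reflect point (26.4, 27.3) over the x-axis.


Reflection over x-axis: (x,y) -> (x,-y)
(26.4, 27.3) -> (26.4, -27.3)

(26.4, -27.3)


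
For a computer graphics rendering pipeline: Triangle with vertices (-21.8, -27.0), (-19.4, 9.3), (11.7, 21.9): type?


Side lengths squared: AB^2=1323.45, BC^2=1125.97, CA^2=3513.46
Sorted: [1125.97, 1323.45, 3513.46]
By sides: Scalene, By angles: Obtuse

Scalene, Obtuse


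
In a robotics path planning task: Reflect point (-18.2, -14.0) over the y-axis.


Reflection over y-axis: (x,y) -> (-x,y)
(-18.2, -14) -> (18.2, -14)

(18.2, -14)


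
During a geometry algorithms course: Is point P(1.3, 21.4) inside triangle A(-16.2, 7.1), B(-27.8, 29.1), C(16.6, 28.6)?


Cross products: AB x AP = -550.88, BC x BP = -327.33, CA x CP = -92.79
All same sign? yes

Yes, inside


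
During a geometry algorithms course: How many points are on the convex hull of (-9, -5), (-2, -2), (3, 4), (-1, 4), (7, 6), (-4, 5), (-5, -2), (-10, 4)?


Convex hull vertices (CCW): (-10, 4), (-9, -5), (-2, -2), (7, 6), (-4, 5)
Count = 5

5


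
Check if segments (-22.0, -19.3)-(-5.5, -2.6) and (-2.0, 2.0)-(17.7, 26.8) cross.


Cross products: d1=76.39, d2=-3.82, d3=17.45, d4=97.66
d1*d2 < 0 and d3*d4 < 0? no

No, they don't intersect


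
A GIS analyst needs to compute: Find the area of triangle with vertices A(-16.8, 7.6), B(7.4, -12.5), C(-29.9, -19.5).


Area = |x_A(y_B-y_C) + x_B(y_C-y_A) + x_C(y_A-y_B)|/2
= |(-117.6) + (-200.54) + (-600.99)|/2
= 919.13/2 = 459.565

459.565


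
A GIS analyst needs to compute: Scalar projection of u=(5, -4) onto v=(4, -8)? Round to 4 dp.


u.v = 52, |v| = sqrt(80) = 8.9443
Scalar projection = u.v / |v| = 52 / sqrt(80) = 5.8138

5.8138


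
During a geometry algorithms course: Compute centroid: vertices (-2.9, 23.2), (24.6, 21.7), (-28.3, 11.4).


Centroid = ((x_A+x_B+x_C)/3, (y_A+y_B+y_C)/3)
= (((-2.9)+24.6+(-28.3))/3, (23.2+21.7+11.4)/3)
= (-2.2, 18.7667)

(-2.2, 18.7667)


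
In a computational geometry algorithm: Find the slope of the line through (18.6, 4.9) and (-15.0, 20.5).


slope = (y2-y1)/(x2-x1) = (20.5-4.9)/((-15)-18.6) = 15.6/(-33.6) = -0.4643

-0.4643


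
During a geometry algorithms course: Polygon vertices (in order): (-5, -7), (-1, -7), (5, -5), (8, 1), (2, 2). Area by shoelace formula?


Shoelace sum: ((-5)*(-7) - (-1)*(-7)) + ((-1)*(-5) - 5*(-7)) + (5*1 - 8*(-5)) + (8*2 - 2*1) + (2*(-7) - (-5)*2)
= 123
Area = |123|/2 = 61.5

61.5


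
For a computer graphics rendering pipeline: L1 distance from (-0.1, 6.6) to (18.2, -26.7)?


|(-0.1)-18.2| + |6.6-(-26.7)| = 18.3 + 33.3 = 51.6

51.6


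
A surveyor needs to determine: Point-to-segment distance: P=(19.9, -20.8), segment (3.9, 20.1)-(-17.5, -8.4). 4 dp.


Project P onto AB: t = 0.6481 (clamped to [0,1])
Closest point on segment: (-9.9698, 1.6285)
Distance: 37.353

37.353


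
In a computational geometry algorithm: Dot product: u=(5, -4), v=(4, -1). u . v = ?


u . v = u_x*v_x + u_y*v_y = 5*4 + (-4)*(-1)
= 20 + 4 = 24

24


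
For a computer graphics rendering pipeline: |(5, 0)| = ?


|u| = sqrt(5^2 + 0^2) = sqrt(25) = 5

5


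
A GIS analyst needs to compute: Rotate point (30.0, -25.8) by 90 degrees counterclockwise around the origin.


90° CCW: (x,y) -> (-y, x)
(30,-25.8) -> (25.8, 30)

(25.8, 30)


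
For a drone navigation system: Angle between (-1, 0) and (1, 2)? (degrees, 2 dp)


u.v = -1, |u| = sqrt(1) = 1, |v| = sqrt(5) = 2.2361
cos(theta) = u.v/(|u||v|) = -1/sqrt(5) = -0.447214
theta = acos(-0.447214) = 116.57 degrees

116.57 degrees


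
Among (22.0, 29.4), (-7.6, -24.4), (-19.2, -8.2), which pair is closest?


d(P0,P1) = 61.4052, d(P0,P2) = 55.7781, d(P1,P2) = 19.9249
Closest: P1 and P2

Closest pair: (-7.6, -24.4) and (-19.2, -8.2), distance = 19.9249


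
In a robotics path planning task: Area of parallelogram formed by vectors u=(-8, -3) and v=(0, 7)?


|u x v| = |(-8)*7 - (-3)*0|
= |(-56) - 0| = 56

56


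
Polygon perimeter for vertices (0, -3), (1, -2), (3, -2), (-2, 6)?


Sides: (0, -3)->(1, -2): sqrt(2) = 1.414214, (1, -2)->(3, -2): sqrt(4) = 2, (3, -2)->(-2, 6): sqrt(89) = 9.433981, (-2, 6)->(0, -3): sqrt(85) = 9.219544
Sum = 22.067739
Perimeter = 22.0677

22.0677


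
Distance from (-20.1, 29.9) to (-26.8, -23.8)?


dx=-6.7, dy=-53.7
d^2 = (-6.7)^2 + (-53.7)^2 = 2928.58
d = sqrt(2928.58) = 54.1164

54.1164


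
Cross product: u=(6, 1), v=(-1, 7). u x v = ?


u x v = u_x*v_y - u_y*v_x = 6*7 - 1*(-1)
= 42 - (-1) = 43

43


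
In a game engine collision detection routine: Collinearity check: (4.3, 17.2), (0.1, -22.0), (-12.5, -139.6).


Cross product: (0.1-4.3)*((-139.6)-17.2) - ((-22)-17.2)*((-12.5)-4.3)
= 0

Yes, collinear


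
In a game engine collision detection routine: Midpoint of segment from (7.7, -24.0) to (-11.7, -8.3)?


M = ((7.7+(-11.7))/2, ((-24)+(-8.3))/2)
= (-2, -16.15)

(-2, -16.15)


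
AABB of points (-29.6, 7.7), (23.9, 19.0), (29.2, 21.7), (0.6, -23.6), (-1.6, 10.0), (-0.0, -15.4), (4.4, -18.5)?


x range: [-29.6, 29.2]
y range: [-23.6, 21.7]
Bounding box: (-29.6,-23.6) to (29.2,21.7)

(-29.6,-23.6) to (29.2,21.7)


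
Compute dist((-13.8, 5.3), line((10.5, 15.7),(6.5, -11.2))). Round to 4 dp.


|cross product| = 612.07
|line direction| = sqrt(739.61) = 27.1958
Distance = 612.07/sqrt(739.61) = 22.5061

22.5061


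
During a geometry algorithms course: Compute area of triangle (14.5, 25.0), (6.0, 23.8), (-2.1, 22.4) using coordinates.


Area = |x_A(y_B-y_C) + x_B(y_C-y_A) + x_C(y_A-y_B)|/2
= |20.3 + (-15.6) + (-2.52)|/2
= 2.18/2 = 1.09

1.09


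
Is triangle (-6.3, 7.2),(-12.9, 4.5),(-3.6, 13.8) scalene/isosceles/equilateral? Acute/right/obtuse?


Side lengths squared: AB^2=50.85, BC^2=172.98, CA^2=50.85
Sorted: [50.85, 50.85, 172.98]
By sides: Isosceles, By angles: Obtuse

Isosceles, Obtuse


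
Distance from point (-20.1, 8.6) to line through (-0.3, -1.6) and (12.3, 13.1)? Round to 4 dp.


|cross product| = 419.58
|line direction| = sqrt(374.85) = 19.361
Distance = 419.58/sqrt(374.85) = 21.6714

21.6714


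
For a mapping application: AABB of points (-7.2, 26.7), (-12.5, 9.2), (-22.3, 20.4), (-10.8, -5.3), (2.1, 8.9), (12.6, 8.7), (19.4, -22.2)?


x range: [-22.3, 19.4]
y range: [-22.2, 26.7]
Bounding box: (-22.3,-22.2) to (19.4,26.7)

(-22.3,-22.2) to (19.4,26.7)


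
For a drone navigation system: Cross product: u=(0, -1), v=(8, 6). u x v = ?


u x v = u_x*v_y - u_y*v_x = 0*6 - (-1)*8
= 0 - (-8) = 8

8


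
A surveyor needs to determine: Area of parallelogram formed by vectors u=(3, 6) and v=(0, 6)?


|u x v| = |3*6 - 6*0|
= |18 - 0| = 18

18


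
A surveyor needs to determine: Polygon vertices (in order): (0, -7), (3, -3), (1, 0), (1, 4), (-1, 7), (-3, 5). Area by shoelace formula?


Shoelace sum: (0*(-3) - 3*(-7)) + (3*0 - 1*(-3)) + (1*4 - 1*0) + (1*7 - (-1)*4) + ((-1)*5 - (-3)*7) + ((-3)*(-7) - 0*5)
= 76
Area = |76|/2 = 38

38


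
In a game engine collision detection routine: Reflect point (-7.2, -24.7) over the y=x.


Reflection over y=x: (x,y) -> (y,x)
(-7.2, -24.7) -> (-24.7, -7.2)

(-24.7, -7.2)


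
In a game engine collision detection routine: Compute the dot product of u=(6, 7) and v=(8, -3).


u . v = u_x*v_x + u_y*v_y = 6*8 + 7*(-3)
= 48 + (-21) = 27

27


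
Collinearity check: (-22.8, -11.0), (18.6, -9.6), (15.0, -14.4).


Cross product: (18.6-(-22.8))*((-14.4)-(-11)) - ((-9.6)-(-11))*(15-(-22.8))
= -193.68

No, not collinear


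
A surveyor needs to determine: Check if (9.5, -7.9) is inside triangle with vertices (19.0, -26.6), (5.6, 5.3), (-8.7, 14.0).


Cross products: AB x AP = 52.47, BC x BP = 154.83, CA x CP = 132.29
All same sign? yes

Yes, inside


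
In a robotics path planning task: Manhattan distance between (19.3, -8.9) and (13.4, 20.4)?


|19.3-13.4| + |(-8.9)-20.4| = 5.9 + 29.3 = 35.2

35.2


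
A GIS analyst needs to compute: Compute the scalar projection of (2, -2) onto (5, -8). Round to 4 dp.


u.v = 26, |v| = sqrt(89) = 9.434
Scalar projection = u.v / |v| = 26 / sqrt(89) = 2.756

2.756


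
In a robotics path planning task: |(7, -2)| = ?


|u| = sqrt(7^2 + (-2)^2) = sqrt(53) = 7.2801

7.2801


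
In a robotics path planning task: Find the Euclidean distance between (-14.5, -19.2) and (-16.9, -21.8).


dx=-2.4, dy=-2.6
d^2 = (-2.4)^2 + (-2.6)^2 = 12.52
d = sqrt(12.52) = 3.5384

3.5384


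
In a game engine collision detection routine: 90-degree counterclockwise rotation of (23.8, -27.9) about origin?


90° CCW: (x,y) -> (-y, x)
(23.8,-27.9) -> (27.9, 23.8)

(27.9, 23.8)


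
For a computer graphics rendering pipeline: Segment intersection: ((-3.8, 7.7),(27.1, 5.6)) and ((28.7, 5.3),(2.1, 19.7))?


Cross products: d1=404.16, d2=15.06, d3=-5.91, d4=383.19
d1*d2 < 0 and d3*d4 < 0? no

No, they don't intersect


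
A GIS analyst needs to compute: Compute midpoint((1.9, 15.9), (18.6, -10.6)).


M = ((1.9+18.6)/2, (15.9+(-10.6))/2)
= (10.25, 2.65)

(10.25, 2.65)


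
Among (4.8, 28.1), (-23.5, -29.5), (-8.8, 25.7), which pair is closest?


d(P0,P1) = 64.1767, d(P0,P2) = 13.8101, d(P1,P2) = 57.1238
Closest: P0 and P2

Closest pair: (4.8, 28.1) and (-8.8, 25.7), distance = 13.8101


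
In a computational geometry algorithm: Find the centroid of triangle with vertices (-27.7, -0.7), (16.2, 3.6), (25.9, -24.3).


Centroid = ((x_A+x_B+x_C)/3, (y_A+y_B+y_C)/3)
= (((-27.7)+16.2+25.9)/3, ((-0.7)+3.6+(-24.3))/3)
= (4.8, -7.1333)

(4.8, -7.1333)


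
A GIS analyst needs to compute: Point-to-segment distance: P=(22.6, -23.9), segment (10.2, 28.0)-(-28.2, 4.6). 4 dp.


Project P onto AB: t = 0.3651 (clamped to [0,1])
Closest point on segment: (-3.8203, 19.4564)
Distance: 50.7721

50.7721


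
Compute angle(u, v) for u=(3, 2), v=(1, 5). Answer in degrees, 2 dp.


u.v = 13, |u| = sqrt(13) = 3.6056, |v| = sqrt(26) = 5.099
cos(theta) = u.v/(|u||v|) = 13/sqrt(338) = 0.707107
theta = acos(0.707107) = 45 degrees

45 degrees


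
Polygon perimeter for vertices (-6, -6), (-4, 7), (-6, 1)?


Sides: (-6, -6)->(-4, 7): sqrt(173) = 13.152946, (-4, 7)->(-6, 1): sqrt(40) = 6.324555, (-6, 1)->(-6, -6): sqrt(49) = 7
Sum = 26.477501
Perimeter = 26.4775

26.4775


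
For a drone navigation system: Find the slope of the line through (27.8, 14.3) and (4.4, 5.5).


slope = (y2-y1)/(x2-x1) = (5.5-14.3)/(4.4-27.8) = (-8.8)/(-23.4) = 0.3761

0.3761


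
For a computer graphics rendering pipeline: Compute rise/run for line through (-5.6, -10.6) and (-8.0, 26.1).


slope = (y2-y1)/(x2-x1) = (26.1-(-10.6))/((-8)-(-5.6)) = 36.7/(-2.4) = -15.2917

-15.2917


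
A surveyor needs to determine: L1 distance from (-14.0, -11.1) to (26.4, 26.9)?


|(-14)-26.4| + |(-11.1)-26.9| = 40.4 + 38 = 78.4

78.4


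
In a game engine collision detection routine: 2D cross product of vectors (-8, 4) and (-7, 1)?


u x v = u_x*v_y - u_y*v_x = (-8)*1 - 4*(-7)
= (-8) - (-28) = 20

20


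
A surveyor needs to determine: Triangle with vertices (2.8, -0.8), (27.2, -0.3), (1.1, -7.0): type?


Side lengths squared: AB^2=595.61, BC^2=726.1, CA^2=41.33
Sorted: [41.33, 595.61, 726.1]
By sides: Scalene, By angles: Obtuse

Scalene, Obtuse


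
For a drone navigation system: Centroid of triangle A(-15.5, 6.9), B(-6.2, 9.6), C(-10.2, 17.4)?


Centroid = ((x_A+x_B+x_C)/3, (y_A+y_B+y_C)/3)
= (((-15.5)+(-6.2)+(-10.2))/3, (6.9+9.6+17.4)/3)
= (-10.6333, 11.3)

(-10.6333, 11.3)


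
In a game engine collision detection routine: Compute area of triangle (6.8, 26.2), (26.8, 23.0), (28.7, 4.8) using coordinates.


Area = |x_A(y_B-y_C) + x_B(y_C-y_A) + x_C(y_A-y_B)|/2
= |123.76 + (-573.52) + 91.84|/2
= 357.92/2 = 178.96

178.96


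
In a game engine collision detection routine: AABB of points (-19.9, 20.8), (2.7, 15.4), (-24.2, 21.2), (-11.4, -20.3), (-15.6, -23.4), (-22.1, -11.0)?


x range: [-24.2, 2.7]
y range: [-23.4, 21.2]
Bounding box: (-24.2,-23.4) to (2.7,21.2)

(-24.2,-23.4) to (2.7,21.2)


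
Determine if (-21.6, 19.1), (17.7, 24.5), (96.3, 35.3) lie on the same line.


Cross product: (17.7-(-21.6))*(35.3-19.1) - (24.5-19.1)*(96.3-(-21.6))
= 0

Yes, collinear


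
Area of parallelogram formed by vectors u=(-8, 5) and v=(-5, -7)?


|u x v| = |(-8)*(-7) - 5*(-5)|
= |56 - (-25)| = 81

81


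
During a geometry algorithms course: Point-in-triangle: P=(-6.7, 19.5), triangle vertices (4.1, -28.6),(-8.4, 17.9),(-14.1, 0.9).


Cross products: AB x AP = -99.05, BC x BP = 19.78, CA x CP = 556.82
All same sign? no

No, outside


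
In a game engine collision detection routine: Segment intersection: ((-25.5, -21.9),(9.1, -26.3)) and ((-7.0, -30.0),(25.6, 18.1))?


Cross products: d1=1153.91, d2=-653.79, d3=-198.86, d4=1608.84
d1*d2 < 0 and d3*d4 < 0? yes

Yes, they intersect


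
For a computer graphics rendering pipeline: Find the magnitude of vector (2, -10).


|u| = sqrt(2^2 + (-10)^2) = sqrt(104) = 10.198

10.198


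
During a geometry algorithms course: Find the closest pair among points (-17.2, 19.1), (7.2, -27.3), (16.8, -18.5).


d(P0,P1) = 52.4244, d(P0,P2) = 50.6928, d(P1,P2) = 13.0231
Closest: P1 and P2

Closest pair: (7.2, -27.3) and (16.8, -18.5), distance = 13.0231
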